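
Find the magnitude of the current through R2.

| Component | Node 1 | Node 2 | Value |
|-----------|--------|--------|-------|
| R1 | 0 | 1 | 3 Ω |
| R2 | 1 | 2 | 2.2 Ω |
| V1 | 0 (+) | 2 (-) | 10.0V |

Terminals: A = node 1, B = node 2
Nodal analysis, taking node 2 as the 0 V reference.
Source V1 fixes V_0 = 10 V.
KCL at each unknown node (sum of currents leaving = 0; resistances in Ω):
  Node 1: (V_1 - 10)/3 + (V_1 - 0)/2.2 = 0
Collecting terms: 0.7879 × V_1 = 3.333  =>  V_1 = 4.231 V
I_R2 = (V_1 - V_2)/R2 = (4.231 - 0)/2.2 = 1.923 A
|I_R2| = 1.923 A

Final answer: |I_R2| = 1.923 A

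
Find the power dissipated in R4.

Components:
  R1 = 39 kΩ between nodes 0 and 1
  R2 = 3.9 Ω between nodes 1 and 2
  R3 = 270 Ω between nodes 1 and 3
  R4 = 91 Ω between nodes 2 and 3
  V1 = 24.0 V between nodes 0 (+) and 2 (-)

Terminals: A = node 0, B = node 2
Nodal analysis, taking node 2 as the 0 V reference.
Source V1 fixes V_0 = 24 V.
KCL at each unknown node (sum of currents leaving = 0; resistances in Ω):
  Node 1: (V_1 - 24)/39000 + (V_1 - 0)/3.9 + (V_1 - V_3)/270 = 0
  Node 3: (V_3 - V_1)/270 + (V_3 - 0)/91 = 0
Collecting terms (coefficients in siemens):
  0.2601·V_1 - 0.003704·V_3 = 0.0006154
  0.01469·V_3 - 0.003704·V_1 = 0
Determinant D = (0.2601)(0.01469) - (-0.003704)(-0.003704) = 0.003808
V_1 = [(0.0006154)(0.01469) - (-0.003704)(0)]/D = 0.002374 V
V_3 = [(0.2601)(0) - (0.0006154)(-0.003704)]/D = 0.0005985 V
I_R4 = (V_2 - V_3)/R4 = (0 - 0.0005985)/91 = -0.000006576 A
P_R4 = I_R4² × R4 = (-0.000006576)² × 91 = 0.000000003936 W

Final answer: 3.936e-09 W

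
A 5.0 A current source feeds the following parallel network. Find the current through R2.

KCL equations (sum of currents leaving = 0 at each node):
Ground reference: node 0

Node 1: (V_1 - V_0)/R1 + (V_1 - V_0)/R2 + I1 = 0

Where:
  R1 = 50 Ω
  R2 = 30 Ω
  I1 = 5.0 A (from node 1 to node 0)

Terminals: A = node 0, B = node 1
All resistors sit directly between nodes 0 and 1, so they are in parallel and share one voltage V; the full source current 5 A splits among them.
1/R_par = 1/50 + 1/30 = 0.05333 S  =>  R_par = 18.75 Ω
V = I × R_par = 5 × 18.75 = 93.75 V
I_R2 = V/R2 = 93.75/30 = 3.125 A

Final answer: 3.125 A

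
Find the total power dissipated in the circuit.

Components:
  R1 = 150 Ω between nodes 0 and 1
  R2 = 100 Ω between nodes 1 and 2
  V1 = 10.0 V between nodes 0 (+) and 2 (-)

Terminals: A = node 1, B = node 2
Nodal analysis, taking node 2 as the 0 V reference.
Source V1 fixes V_0 = 10 V.
KCL at each unknown node (sum of currents leaving = 0; resistances in Ω):
  Node 1: (V_1 - 10)/150 + (V_1 - 0)/100 = 0
Collecting terms: 0.01667 × V_1 = 0.06667  =>  V_1 = 4 V
Power in each resistor, P = (ΔV)²/R:
  P_R1 = (10 - 4)²/150 = 0.24 W
  P_R2 = (4 - 0)²/100 = 0.16 W
P_total = P_R1 + P_R2 = 0.4 W

Final answer: 0.4 W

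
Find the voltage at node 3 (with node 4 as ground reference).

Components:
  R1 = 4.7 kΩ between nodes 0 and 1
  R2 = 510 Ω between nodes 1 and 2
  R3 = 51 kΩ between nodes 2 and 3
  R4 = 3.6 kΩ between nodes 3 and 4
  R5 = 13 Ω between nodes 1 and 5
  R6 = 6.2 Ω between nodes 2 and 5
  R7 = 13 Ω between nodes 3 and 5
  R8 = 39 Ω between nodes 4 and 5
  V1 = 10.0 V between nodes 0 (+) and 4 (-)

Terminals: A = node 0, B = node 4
Nodal analysis, taking node 4 as the 0 V reference.
Source V1 fixes V_0 = 10 V.
KCL at each unknown node (sum of currents leaving = 0; resistances in Ω):
  Node 1: (V_1 - 10)/4700 + (V_1 - V_2)/510 + (V_1 - V_5)/13 = 0
  Node 2: (V_2 - V_1)/510 + (V_2 - V_3)/51000 + (V_2 - V_5)/6.2 = 0
  Node 3: (V_3 - V_2)/51000 + (V_3 - 0)/3600 + (V_3 - V_5)/13 = 0
  Node 5: (V_5 - V_1)/13 + (V_5 - V_2)/6.2 + (V_5 - V_3)/13 + (V_5 - 0)/39 = 0
Collecting terms (coefficients in siemens):
  0.0791·V_1 - 0.001961·V_2 - 0.07692·V_5 = 0.002128
  0.1633·V_2 - 0.001961·V_1 - 0.00001961·V_3 - 0.1613·V_5 = 0
  0.07722·V_3 - 0.00001961·V_2 - 0.07692·V_5 = 0
  0.3408·V_5 - 0.07692·V_1 - 0.1613·V_2 - 0.07692·V_3 = 0
Solving these 4 simultaneous equations (Gaussian elimination) gives:
  V_1 = 0.1079 V, V_2 = 0.08153 V, V_3 = 0.08091 V, V_5 = 0.08121 V
The requested potential is V_3 = 0.08091 V.

Final answer: V_3 = 0.08091 V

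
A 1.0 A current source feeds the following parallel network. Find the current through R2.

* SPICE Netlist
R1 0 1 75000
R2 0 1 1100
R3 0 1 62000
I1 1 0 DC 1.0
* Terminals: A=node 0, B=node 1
All resistors sit directly between nodes 0 and 1, so they are in parallel and share one voltage V; the full source current 1 A splits among them.
1/R_par = 1/75000 + 1/1100 + 1/62000 = 0.0009386 S  =>  R_par = 1065 Ω
V = I × R_par = 1 × 1065 = 1065 V
I_R2 = V/R2 = 1065/1100 = 0.9686 A

Final answer: 0.9686 A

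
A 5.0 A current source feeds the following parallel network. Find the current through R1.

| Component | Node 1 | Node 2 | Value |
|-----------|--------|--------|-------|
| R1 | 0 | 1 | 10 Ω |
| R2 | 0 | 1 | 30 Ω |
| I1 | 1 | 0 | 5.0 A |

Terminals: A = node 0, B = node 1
All resistors sit directly between nodes 0 and 1, so they are in parallel and share one voltage V; the full source current 5 A splits among them.
1/R_par = 1/10 + 1/30 = 0.1333 S  =>  R_par = 7.5 Ω
V = I × R_par = 5 × 7.5 = 37.5 V
I_R1 = V/R1 = 37.5/10 = 3.75 A

Final answer: 3.75 A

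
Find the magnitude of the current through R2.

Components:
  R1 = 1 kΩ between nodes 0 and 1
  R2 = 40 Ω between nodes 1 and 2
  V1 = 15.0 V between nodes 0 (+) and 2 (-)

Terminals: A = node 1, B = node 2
Nodal analysis, taking node 2 as the 0 V reference.
Source V1 fixes V_0 = 15 V.
KCL at each unknown node (sum of currents leaving = 0; resistances in Ω):
  Node 1: (V_1 - 15)/1000 + (V_1 - 0)/40 = 0
Collecting terms: 0.026 × V_1 = 0.015  =>  V_1 = 0.5769 V
I_R2 = (V_1 - V_2)/R2 = (0.5769 - 0)/40 = 0.01442 A
|I_R2| = 0.01442 A

Final answer: |I_R2| = 0.01442 A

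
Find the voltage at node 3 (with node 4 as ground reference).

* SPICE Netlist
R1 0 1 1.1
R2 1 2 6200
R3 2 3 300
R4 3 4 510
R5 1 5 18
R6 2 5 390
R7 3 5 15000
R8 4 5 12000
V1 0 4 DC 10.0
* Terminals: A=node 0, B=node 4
Nodal analysis, taking node 4 as the 0 V reference.
Source V1 fixes V_0 = 10 V.
KCL at each unknown node (sum of currents leaving = 0; resistances in Ω):
  Node 1: (V_1 - 10)/1.1 + (V_1 - V_2)/6200 + (V_1 - V_5)/18 = 0
  Node 2: (V_2 - V_1)/6200 + (V_2 - V_3)/300 + (V_2 - V_5)/390 = 0
  Node 3: (V_3 - V_2)/300 + (V_3 - 0)/510 + (V_3 - V_5)/15000 = 0
  Node 5: (V_5 - V_1)/18 + (V_5 - V_2)/390 + (V_5 - V_3)/15000 + (V_5 - 0)/12000 = 0
Collecting terms (coefficients in siemens):
  0.9648·V_1 - 0.0001613·V_2 - 0.05556·V_5 = 9.091
  0.006059·V_2 - 0.0001613·V_1 - 0.003333·V_3 - 0.002564·V_5 = 0
  0.005361·V_3 - 0.003333·V_2 - 0.00006667·V_5 = 0
  0.05827·V_5 - 0.05556·V_1 - 0.002564·V_2 - 0.00006667·V_3 = 0
Solving these 4 simultaneous equations (Gaussian elimination) gives:
  V_1 = 9.99 V, V_2 = 6.83 V, V_3 = 4.369 V, V_5 = 9.83 V
The requested potential is V_3 = 4.369 V.

Final answer: V_3 = 4.369 V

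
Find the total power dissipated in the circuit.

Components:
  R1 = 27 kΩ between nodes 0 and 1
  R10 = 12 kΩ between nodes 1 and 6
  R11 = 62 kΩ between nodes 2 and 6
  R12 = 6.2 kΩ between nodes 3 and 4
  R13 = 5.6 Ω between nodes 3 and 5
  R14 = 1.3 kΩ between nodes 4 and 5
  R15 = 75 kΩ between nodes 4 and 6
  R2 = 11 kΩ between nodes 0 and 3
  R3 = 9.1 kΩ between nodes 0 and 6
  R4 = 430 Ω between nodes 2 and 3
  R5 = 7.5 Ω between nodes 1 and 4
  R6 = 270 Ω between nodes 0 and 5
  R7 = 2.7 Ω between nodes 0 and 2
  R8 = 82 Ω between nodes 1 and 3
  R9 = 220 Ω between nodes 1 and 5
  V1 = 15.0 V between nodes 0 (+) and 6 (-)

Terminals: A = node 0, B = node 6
Nodal analysis, taking node 6 as the 0 V reference.
Source V1 fixes V_0 = 15 V.
KCL at each unknown node (sum of currents leaving = 0; resistances in Ω):
  Node 1: (V_1 - 15)/27000 + (V_1 - V_4)/7.5 + (V_1 - V_3)/82 + (V_1 - V_5)/220 + (V_1 - 0)/12000 = 0
  Node 2: (V_2 - V_3)/430 + (V_2 - 15)/2.7 + (V_2 - 0)/62000 = 0
  Node 3: (V_3 - 15)/11000 + (V_3 - V_2)/430 + (V_3 - V_1)/82 + (V_3 - V_4)/6200 + (V_3 - V_5)/5.6 = 0
  Node 4: (V_4 - V_1)/7.5 + (V_4 - V_3)/6200 + (V_4 - V_5)/1300 + (V_4 - 0)/75000 = 0
  Node 5: (V_5 - 15)/270 + (V_5 - V_1)/220 + (V_5 - V_3)/5.6 + (V_5 - V_4)/1300 = 0
Collecting terms (coefficients in siemens):
  0.1502·V_1 - 0.0122·V_3 - 0.1333·V_4 - 0.004545·V_5 = 0.0005556
  0.3727·V_2 - 0.002326·V_3 = 5.556
  0.1933·V_3 - 0.0122·V_1 - 0.002326·V_2 - 0.0001613·V_4 - 0.1786·V_5 = 0.001364
  0.1343·V_4 - 0.1333·V_1 - 0.0001613·V_3 - 0.0007692·V_5 = 0
  0.1876·V_5 - 0.004545·V_1 - 0.1786·V_3 - 0.0007692·V_4 = 0.05556
Solving these 5 simultaneous equations (Gaussian elimination) gives:
  V_1 = 14.69 V, V_2 = 15 V, V_3 = 14.77 V, V_4 = 14.69 V
  V_5 = 14.77 V
Power in each resistor, P = (ΔV)²/R:
  P_R1 = (15 - 14.69)²/27000 = 0.000003589 W
  P_R2 = (15 - 14.77)²/11000 = 0.000004907 W
  P_R3 = (15 - 0)²/9100 = 0.02473 W
  P_R4 = (15 - 14.77)²/430 = 0.0001233 W
  P_R5 = (14.69 - 14.69)²/7.5 = 0.0000001075 W
  P_R6 = (15 - 14.77)²/270 = 0.0001959 W
  P_R7 = (15 - 15)²/2.7 = 0.000001631 W
  P_R8 = (14.69 - 14.77)²/82 = 0.00007601 W
  P_R9 = (14.69 - 14.77)²/220 = 0.00003004 W
  P_R10 = (14.69 - 0)²/12000 = 0.01798 W
  P_R11 = (15 - 0)²/62000 = 0.003628 W
  P_R12 = (14.77 - 14.69)²/6200 = 0.000001028 W
  P_R13 = (14.77 - 14.77)²/5.6 = 0.0000009835 W
  P_R14 = (14.69 - 14.77)²/1300 = 0.000005196 W
  P_R15 = (14.69 - 0)²/75000 = 0.002876 W
P_total = P_R1 + P_R2 + P_R3 + P_R4 + P_R5 + P_R6 + P_R7 + P_R8 + P_R9 + P_R10 + P_R11 + P_R12 + P_R13 + P_R14 + P_R15 = 0.04965 W

Final answer: 0.04965 W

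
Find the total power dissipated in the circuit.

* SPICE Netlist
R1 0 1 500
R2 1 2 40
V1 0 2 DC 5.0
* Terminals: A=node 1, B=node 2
Nodal analysis, taking node 2 as the 0 V reference.
Source V1 fixes V_0 = 5 V.
KCL at each unknown node (sum of currents leaving = 0; resistances in Ω):
  Node 1: (V_1 - 5)/500 + (V_1 - 0)/40 = 0
Collecting terms: 0.027 × V_1 = 0.01  =>  V_1 = 0.3704 V
Power in each resistor, P = (ΔV)²/R:
  P_R1 = (5 - 0.3704)²/500 = 0.04287 W
  P_R2 = (0.3704 - 0)²/40 = 0.003429 W
P_total = P_R1 + P_R2 = 0.0463 W

Final answer: 0.0463 W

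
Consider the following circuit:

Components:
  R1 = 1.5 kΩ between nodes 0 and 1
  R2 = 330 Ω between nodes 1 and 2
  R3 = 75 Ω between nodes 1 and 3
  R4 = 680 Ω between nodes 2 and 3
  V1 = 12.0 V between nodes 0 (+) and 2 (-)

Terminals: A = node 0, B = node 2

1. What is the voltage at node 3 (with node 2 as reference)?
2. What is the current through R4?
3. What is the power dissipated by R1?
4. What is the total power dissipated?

Nodal analysis, taking node 2 as the 0 V reference.
Source V1 fixes V_0 = 12 V.
KCL at each unknown node (sum of currents leaving = 0; resistances in Ω):
  Node 1: (V_1 - 12)/1500 + (V_1 - 0)/330 + (V_1 - V_3)/75 = 0
  Node 3: (V_3 - V_1)/75 + (V_3 - 0)/680 = 0
Collecting terms (coefficients in siemens):
  0.01703·V_1 - 0.01333·V_3 = 0.008
  0.0148·V_3 - 0.01333·V_1 = 0
Determinant D = (0.01703)(0.0148) - (-0.01333)(-0.01333) = 0.00007434
V_1 = [(0.008)(0.0148) - (-0.01333)(0)]/D = 1.593 V
V_3 = [(0.01703)(0) - (0.008)(-0.01333)]/D = 1.435 V
Part 1:
  Read off the nodal solution: V_3 = 1.435 V
Part 2:
  I_R4 = (V_2 - V_3)/R4 = (0 - 1.435)/680 = -0.00211 A
  Magnitude: I_R4 = 0.00211 A
Part 3:
  I_R1 = (V_0 - V_1)/R1 = (12 - 1.593)/1500 = 0.006938 A
  P_R1 = I_R1² × R1 = (0.006938)² × 1500 = 0.0722 W
Part 4:
  Power in each resistor, P = (ΔV)²/R:
    P_R1 = (12 - 1.593)²/1500 = 0.0722 W
    P_R2 = (1.593 - 0)²/330 = 0.007691 W
    P_R3 = (1.593 - 1.435)²/75 = 0.000334 W
    P_R4 = (0 - 1.435)²/680 = 0.003028 W
  P_total = P_R1 + P_R2 + P_R3 + P_R4 = 0.08325 W

Final answers:
1. V_3 = 1.435 V
2. I_R4 = 0.00211 A
3. P_R1 = 0.0722 W
4. P_total = 0.08325 W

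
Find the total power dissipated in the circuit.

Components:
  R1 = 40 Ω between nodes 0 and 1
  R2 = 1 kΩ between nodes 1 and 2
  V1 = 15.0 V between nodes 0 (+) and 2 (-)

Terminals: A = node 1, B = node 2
Nodal analysis, taking node 2 as the 0 V reference.
Source V1 fixes V_0 = 15 V.
KCL at each unknown node (sum of currents leaving = 0; resistances in Ω):
  Node 1: (V_1 - 15)/40 + (V_1 - 0)/1000 = 0
Collecting terms: 0.026 × V_1 = 0.375  =>  V_1 = 14.42 V
Power in each resistor, P = (ΔV)²/R:
  P_R1 = (15 - 14.42)²/40 = 0.008321 W
  P_R2 = (14.42 - 0)²/1000 = 0.208 W
P_total = P_R1 + P_R2 = 0.2163 W

Final answer: 0.2163 W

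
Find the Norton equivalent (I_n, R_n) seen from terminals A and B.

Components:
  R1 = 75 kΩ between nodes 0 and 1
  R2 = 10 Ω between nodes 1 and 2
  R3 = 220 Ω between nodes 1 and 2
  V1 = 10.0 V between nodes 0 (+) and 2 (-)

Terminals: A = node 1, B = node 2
Find the Thévenin equivalent first; then I_n = V_th/R_th and R_n = R_th.
Step 1 — V_th is the open-circuit voltage V_A - V_B (nothing connected across the terminals).
Nodal analysis, taking node 2 as the 0 V reference.
Source V1 fixes V_0 = 10 V.
KCL at each unknown node (sum of currents leaving = 0; resistances in Ω):
  Node 1: (V_1 - 10)/75000 + (V_1 - 0)/10 + (V_1 - 0)/220 = 0
Collecting terms: 0.1046 × V_1 = 0.0001333  =>  V_1 = 0.001275 V
V_th = V_1 - V_2 = 0.001275 - 0 = 0.001275 V
Step 2 — R_th: zero the source — replace V1 by a short circuit (node 2 merges into node 0) — and find the resistance seen between A (node 1) and B (node 0).
Reduce the network between node 1 (A) and node 0 (B) by series/parallel combination:
  Rp1 = R1 ‖ R2 ‖ R3 (parallel, all between nodes 0 and 1) = 1/(1/75000 + 1/10 + 1/220) = 9.564 Ω
R_th = 9.564 Ω
I_n = V_th/R_th = 0.001275/9.564 = 0.0001333 A, and R_n = R_th = 9.564 Ω

Final answer: I_n = 0.0001333 A, R_n = 9.564 Ω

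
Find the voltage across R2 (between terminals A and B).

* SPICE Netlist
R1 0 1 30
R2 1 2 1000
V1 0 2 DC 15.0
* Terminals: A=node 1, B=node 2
R1 and R2 are in series across V1 (node 0 → node 1 → node 2), and the output A–B is taken across R2, so this is a voltage divider.
Series current: I = V1/(R1 + R2) = 15/(30 + 1000) = 15/1030 = 0.01456 A
V_R2 = I × R2 = V1 × R2/(R1 + R2) = 15 × 1000/1030 = 14.56 V

Final answer: 14.56 V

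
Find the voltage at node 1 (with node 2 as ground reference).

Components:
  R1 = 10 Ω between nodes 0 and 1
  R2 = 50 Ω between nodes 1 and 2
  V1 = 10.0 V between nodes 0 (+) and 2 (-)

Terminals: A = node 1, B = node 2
Nodal analysis, taking node 2 as the 0 V reference.
Source V1 fixes V_0 = 10 V.
KCL at each unknown node (sum of currents leaving = 0; resistances in Ω):
  Node 1: (V_1 - 10)/10 + (V_1 - 0)/50 = 0
Collecting terms: 0.12 × V_1 = 1  =>  V_1 = 8.333 V
The requested potential is V_1 = 8.333 V.

Final answer: V_1 = 8.333 V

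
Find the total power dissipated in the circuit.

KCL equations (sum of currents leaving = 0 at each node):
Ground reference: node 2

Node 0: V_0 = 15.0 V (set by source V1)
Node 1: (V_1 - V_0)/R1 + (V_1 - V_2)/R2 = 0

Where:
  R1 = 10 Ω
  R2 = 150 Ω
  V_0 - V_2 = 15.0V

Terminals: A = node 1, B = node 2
Nodal analysis, taking node 2 as the 0 V reference.
Source V1 fixes V_0 = 15 V.
KCL at each unknown node (sum of currents leaving = 0; resistances in Ω):
  Node 1: (V_1 - 15)/10 + (V_1 - 0)/150 = 0
Collecting terms: 0.1067 × V_1 = 1.5  =>  V_1 = 14.06 V
Power in each resistor, P = (ΔV)²/R:
  P_R1 = (15 - 14.06)²/10 = 0.08789 W
  P_R2 = (14.06 - 0)²/150 = 1.318 W
P_total = P_R1 + P_R2 = 1.406 W

Final answer: 1.406 W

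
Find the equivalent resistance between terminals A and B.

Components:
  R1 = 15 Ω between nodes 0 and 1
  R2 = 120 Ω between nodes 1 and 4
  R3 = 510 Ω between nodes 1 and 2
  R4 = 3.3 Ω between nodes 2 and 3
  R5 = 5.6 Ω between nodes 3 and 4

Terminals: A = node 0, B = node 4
Reduce the network between node 0 (A) and node 4 (B) by series/parallel combination:
  Rs1 = R3 + R4 (series, joined only at node 2) = 510 + 3.3 = 513.3 Ω
  Rs2 = R5 + Rs1 (series, joined only at node 3) = 5.6 + 513.3 = 518.9 Ω
  Rp1 = R2 ‖ Rs2 (parallel, both between nodes 1 and 4) = 1/(1/120 + 1/518.9) = 97.46 Ω
  Rs3 = R1 + Rp1 (series, joined only at node 1) = 15 + 97.46 = 112.5 Ω
R_eq = 112.5 Ω

Final answer: 112.5 Ω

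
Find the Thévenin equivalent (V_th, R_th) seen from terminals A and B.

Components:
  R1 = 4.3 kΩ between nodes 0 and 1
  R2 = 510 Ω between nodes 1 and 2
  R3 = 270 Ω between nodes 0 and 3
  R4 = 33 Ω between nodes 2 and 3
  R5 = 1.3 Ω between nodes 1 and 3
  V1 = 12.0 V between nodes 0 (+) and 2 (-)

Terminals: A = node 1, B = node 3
Step 1 — V_th is the open-circuit voltage V_A - V_B (nothing connected across the terminals).
Nodal analysis, taking node 2 as the 0 V reference.
Source V1 fixes V_0 = 12 V.
KCL at each unknown node (sum of currents leaving = 0; resistances in Ω):
  Node 1: (V_1 - 12)/4300 + (V_1 - 0)/510 + (V_1 - V_3)/1.3 = 0
  Node 3: (V_3 - 12)/270 + (V_3 - 0)/33 + (V_3 - V_1)/1.3 = 0
Collecting terms (coefficients in siemens):
  0.7714·V_1 - 0.7692·V_3 = 0.002791
  0.8032·V_3 - 0.7692·V_1 = 0.04444
Determinant D = (0.7714)(0.8032) - (-0.7692)(-0.7692) = 0.02792
V_1 = [(0.002791)(0.8032) - (-0.7692)(0.04444)]/D = 1.305 V
V_3 = [(0.7714)(0.04444) - (0.002791)(-0.7692)]/D = 1.305 V
V_th = V_1 - V_3 = 1.305 - 1.305 = -0.00009238 V
Step 2 — R_th: zero the source — replace V1 by a short circuit (node 2 merges into node 0) — and find the resistance seen between A (node 1) and B (node 3).
Reduce the network between node 1 (A) and node 3 (B) by series/parallel combination:
  Rp1 = R1 ‖ R2 (parallel, both between nodes 0 and 1) = 1/(1/4300 + 1/510) = 455.9 Ω
  Rp2 = R3 ‖ R4 (parallel, both between nodes 0 and 3) = 1/(1/270 + 1/33) = 29.41 Ω
  Rs1 = Rp1 + Rp2 (series, joined only at node 0) = 455.9 + 29.41 = 485.3 Ω
  Rp3 = R5 ‖ Rs1 (parallel, both between nodes 1 and 3) = 1/(1/1.3 + 1/485.3) = 1.297 Ω
R_th = 1.297 Ω

Final answer: V_th = -9.238e-05 V, R_th = 1.297 Ω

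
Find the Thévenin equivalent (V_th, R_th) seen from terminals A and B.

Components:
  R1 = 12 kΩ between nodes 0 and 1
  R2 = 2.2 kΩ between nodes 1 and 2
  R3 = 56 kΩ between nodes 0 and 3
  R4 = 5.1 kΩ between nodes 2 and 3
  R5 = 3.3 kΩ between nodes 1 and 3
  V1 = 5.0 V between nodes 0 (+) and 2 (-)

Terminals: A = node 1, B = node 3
Step 1 — V_th is the open-circuit voltage V_A - V_B (nothing connected across the terminals).
Nodal analysis, taking node 2 as the 0 V reference.
Source V1 fixes V_0 = 5 V.
KCL at each unknown node (sum of currents leaving = 0; resistances in Ω):
  Node 1: (V_1 - 5)/12000 + (V_1 - 0)/2200 + (V_1 - V_3)/3300 = 0
  Node 3: (V_3 - 5)/56000 + (V_3 - 0)/5100 + (V_3 - V_1)/3300 = 0
Collecting terms (coefficients in siemens):
  0.0008409·V_1 - 0.000303·V_3 = 0.0004167
  0.000517·V_3 - 0.000303·V_1 = 0.00008929
Determinant D = (0.0008409)(0.000517) - (-0.000303)(-0.000303) = 0.0000003429
V_1 = [(0.0004167)(0.000517) - (-0.000303)(0.00008929)]/D = 0.7071 V
V_3 = [(0.0008409)(0.00008929) - (0.0004167)(-0.000303)]/D = 0.5872 V
V_th = V_1 - V_3 = 0.7071 - 0.5872 = 0.1199 V
Step 2 — R_th: zero the source — replace V1 by a short circuit (node 2 merges into node 0) — and find the resistance seen between A (node 1) and B (node 3).
Reduce the network between node 1 (A) and node 3 (B) by series/parallel combination:
  Rp1 = R1 ‖ R2 (parallel, both between nodes 0 and 1) = 1/(1/12000 + 1/2200) = 1859 Ω
  Rp2 = R3 ‖ R4 (parallel, both between nodes 0 and 3) = 1/(1/56000 + 1/5100) = 4674 Ω
  Rs1 = Rp1 + Rp2 (series, joined only at node 0) = 1859 + 4674 = 6533 Ω
  Rp3 = R5 ‖ Rs1 (parallel, both between nodes 1 and 3) = 1/(1/3300 + 1/6533) = 2193 Ω
R_th = 2.193 kΩ

Final answer: V_th = 0.1199 V, R_th = 2.193 kΩ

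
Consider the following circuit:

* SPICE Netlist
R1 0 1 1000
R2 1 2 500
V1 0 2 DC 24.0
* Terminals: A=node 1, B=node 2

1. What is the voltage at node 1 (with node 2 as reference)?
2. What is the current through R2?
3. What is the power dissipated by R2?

Nodal analysis, taking node 2 as the 0 V reference.
Source V1 fixes V_0 = 24 V.
KCL at each unknown node (sum of currents leaving = 0; resistances in Ω):
  Node 1: (V_1 - 24)/1000 + (V_1 - 0)/500 = 0
Collecting terms: 0.003 × V_1 = 0.024  =>  V_1 = 8 V
Part 1:
  Read off the nodal solution: V_1 = 8 V
Part 2:
  I_R2 = (V_1 - V_2)/R2 = (8 - 0)/500 = 0.016 A
  Magnitude: I_R2 = 0.016 A
Part 3:
  I_R2 = (V_1 - V_2)/R2 = (8 - 0)/500 = 0.016 A
  P_R2 = I_R2² × R2 = (0.016)² × 500 = 0.128 W

Final answers:
1. V_1 = 8 V
2. I_R2 = 0.016 A
3. P_R2 = 0.128 W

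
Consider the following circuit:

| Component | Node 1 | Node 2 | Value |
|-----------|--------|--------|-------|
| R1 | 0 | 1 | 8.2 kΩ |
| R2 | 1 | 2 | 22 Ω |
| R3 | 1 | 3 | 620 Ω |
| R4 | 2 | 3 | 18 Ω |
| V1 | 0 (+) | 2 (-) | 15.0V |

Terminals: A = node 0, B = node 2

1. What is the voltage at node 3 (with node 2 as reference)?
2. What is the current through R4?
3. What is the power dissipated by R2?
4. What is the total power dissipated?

Nodal analysis, taking node 2 as the 0 V reference.
Source V1 fixes V_0 = 15 V.
KCL at each unknown node (sum of currents leaving = 0; resistances in Ω):
  Node 1: (V_1 - 15)/8200 + (V_1 - 0)/22 + (V_1 - V_3)/620 = 0
  Node 3: (V_3 - V_1)/620 + (V_3 - 0)/18 = 0
Collecting terms (coefficients in siemens):
  0.04719·V_1 - 0.001613·V_3 = 0.001829
  0.05717·V_3 - 0.001613·V_1 = 0
Determinant D = (0.04719)(0.05717) - (-0.001613)(-0.001613) = 0.002695
V_1 = [(0.001829)(0.05717) - (-0.001613)(0)]/D = 0.0388 V
V_3 = [(0.04719)(0) - (0.001829)(-0.001613)]/D = 0.001095 V
Part 1:
  Read off the nodal solution: V_3 = 0.001095 V
Part 2:
  I_R4 = (V_2 - V_3)/R4 = (0 - 0.001095)/18 = -0.00006082 A
  Magnitude: I_R4 = 0.00006082 A
Part 3:
  I_R2 = (V_1 - V_2)/R2 = (0.0388 - 0)/22 = 0.001764 A
  P_R2 = I_R2² × R2 = (0.001764)² × 22 = 0.00006844 W
Part 4:
  Power in each resistor, P = (ΔV)²/R:
    P_R1 = (15 - 0.0388)²/8200 = 0.0273 W
    P_R2 = (0.0388 - 0)²/22 = 0.00006844 W
    P_R3 = (0.0388 - 0.001095)²/620 = 0.000002293 W
    P_R4 = (0 - 0.001095)²/18 = 0.00000006658 W
  P_total = P_R1 + P_R2 + P_R3 + P_R4 = 0.02737 W

Final answers:
1. V_3 = 0.001095 V
2. I_R4 = 6.082e-05 A
3. P_R2 = 6.844e-05 W
4. P_total = 0.02737 W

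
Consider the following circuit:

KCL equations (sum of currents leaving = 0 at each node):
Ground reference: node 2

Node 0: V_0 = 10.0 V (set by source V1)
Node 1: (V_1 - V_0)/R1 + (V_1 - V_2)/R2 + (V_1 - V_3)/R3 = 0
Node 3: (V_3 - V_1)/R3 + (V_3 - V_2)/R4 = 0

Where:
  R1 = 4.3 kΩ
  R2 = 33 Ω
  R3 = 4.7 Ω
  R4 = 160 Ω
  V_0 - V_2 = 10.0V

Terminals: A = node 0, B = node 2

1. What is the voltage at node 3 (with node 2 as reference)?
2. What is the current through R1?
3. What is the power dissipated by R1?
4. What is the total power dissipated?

Nodal analysis, taking node 2 as the 0 V reference.
Source V1 fixes V_0 = 10 V.
KCL at each unknown node (sum of currents leaving = 0; resistances in Ω):
  Node 1: (V_1 - 10)/4300 + (V_1 - 0)/33 + (V_1 - V_3)/4.7 = 0
  Node 3: (V_3 - V_1)/4.7 + (V_3 - 0)/160 = 0
Collecting terms (coefficients in siemens):
  0.2433·V_1 - 0.2128·V_3 = 0.002326
  0.219·V_3 - 0.2128·V_1 = 0
Determinant D = (0.2433)(0.219) - (-0.2128)(-0.2128) = 0.008018
V_1 = [(0.002326)(0.219) - (-0.2128)(0)]/D = 0.06353 V
V_3 = [(0.2433)(0) - (0.002326)(-0.2128)]/D = 0.06172 V
Part 1:
  Read off the nodal solution: V_3 = 0.06172 V
Part 2:
  I_R1 = (V_0 - V_1)/R1 = (10 - 0.06353)/4300 = 0.002311 A
  Magnitude: I_R1 = 0.002311 A
Part 3:
  I_R1 = (V_0 - V_1)/R1 = (10 - 0.06353)/4300 = 0.002311 A
  P_R1 = I_R1² × R1 = (0.002311)² × 4300 = 0.02296 W
Part 4:
  Power in each resistor, P = (ΔV)²/R:
    P_R1 = (10 - 0.06353)²/4300 = 0.02296 W
    P_R2 = (0.06353 - 0)²/33 = 0.0001223 W
    P_R3 = (0.06353 - 0.06172)²/4.7 = 0.0000006993 W
    P_R4 = (0 - 0.06172)²/160 = 0.0000238 W
  P_total = P_R1 + P_R2 + P_R3 + P_R4 = 0.02311 W

Final answers:
1. V_3 = 0.06172 V
2. I_R1 = 0.002311 A
3. P_R1 = 0.02296 W
4. P_total = 0.02311 W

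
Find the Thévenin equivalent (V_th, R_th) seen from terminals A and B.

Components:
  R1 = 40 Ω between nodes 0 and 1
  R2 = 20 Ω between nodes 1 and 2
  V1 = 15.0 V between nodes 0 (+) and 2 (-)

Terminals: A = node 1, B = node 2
Step 1 — V_th is the open-circuit voltage V_A - V_B (nothing connected across the terminals).
Nodal analysis, taking node 2 as the 0 V reference.
Source V1 fixes V_0 = 15 V.
KCL at each unknown node (sum of currents leaving = 0; resistances in Ω):
  Node 1: (V_1 - 15)/40 + (V_1 - 0)/20 = 0
Collecting terms: 0.075 × V_1 = 0.375  =>  V_1 = 5 V
V_th = V_1 - V_2 = 5 - 0 = 5 V
Step 2 — R_th: zero the source — replace V1 by a short circuit (node 2 merges into node 0) — and find the resistance seen between A (node 1) and B (node 0).
Reduce the network between node 1 (A) and node 0 (B) by series/parallel combination:
  Rp1 = R1 ‖ R2 (parallel, both between nodes 0 and 1) = 1/(1/40 + 1/20) = 13.33 Ω
R_th = 13.33 Ω

Final answer: V_th = 5 V, R_th = 13.33 Ω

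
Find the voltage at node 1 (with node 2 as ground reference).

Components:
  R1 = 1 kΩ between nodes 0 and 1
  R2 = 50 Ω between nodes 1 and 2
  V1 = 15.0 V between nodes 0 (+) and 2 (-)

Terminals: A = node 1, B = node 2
Nodal analysis, taking node 2 as the 0 V reference.
Source V1 fixes V_0 = 15 V.
KCL at each unknown node (sum of currents leaving = 0; resistances in Ω):
  Node 1: (V_1 - 15)/1000 + (V_1 - 0)/50 = 0
Collecting terms: 0.021 × V_1 = 0.015  =>  V_1 = 0.7143 V
The requested potential is V_1 = 0.7143 V.

Final answer: V_1 = 0.7143 V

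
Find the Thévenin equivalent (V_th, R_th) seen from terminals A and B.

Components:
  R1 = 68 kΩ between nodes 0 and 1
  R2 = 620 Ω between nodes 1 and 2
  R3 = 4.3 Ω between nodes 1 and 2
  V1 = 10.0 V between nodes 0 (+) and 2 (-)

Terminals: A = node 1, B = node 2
Step 1 — V_th is the open-circuit voltage V_A - V_B (nothing connected across the terminals).
Nodal analysis, taking node 2 as the 0 V reference.
Source V1 fixes V_0 = 10 V.
KCL at each unknown node (sum of currents leaving = 0; resistances in Ω):
  Node 1: (V_1 - 10)/68000 + (V_1 - 0)/620 + (V_1 - 0)/4.3 = 0
Collecting terms: 0.2342 × V_1 = 0.0001471  =>  V_1 = 0.000628 V
V_th = V_1 - V_2 = 0.000628 - 0 = 0.000628 V
Step 2 — R_th: zero the source — replace V1 by a short circuit (node 2 merges into node 0) — and find the resistance seen between A (node 1) and B (node 0).
Reduce the network between node 1 (A) and node 0 (B) by series/parallel combination:
  Rp1 = R1 ‖ R2 ‖ R3 (parallel, all between nodes 0 and 1) = 1/(1/68000 + 1/620 + 1/4.3) = 4.27 Ω
R_th = 4.27 Ω

Final answer: V_th = 0.000628 V, R_th = 4.27 Ω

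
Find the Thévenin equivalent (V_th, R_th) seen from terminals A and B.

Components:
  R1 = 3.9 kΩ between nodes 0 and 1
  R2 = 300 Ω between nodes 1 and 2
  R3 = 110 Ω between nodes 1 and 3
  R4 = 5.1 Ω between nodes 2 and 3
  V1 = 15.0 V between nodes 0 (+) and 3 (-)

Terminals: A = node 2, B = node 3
Step 1 — V_th is the open-circuit voltage V_A - V_B (nothing connected across the terminals).
Nodal analysis, taking node 3 as the 0 V reference.
Source V1 fixes V_0 = 15 V.
KCL at each unknown node (sum of currents leaving = 0; resistances in Ω):
  Node 1: (V_1 - 15)/3900 + (V_1 - V_2)/300 + (V_1 - 0)/110 = 0
  Node 2: (V_2 - V_1)/300 + (V_2 - 0)/5.1 = 0
Collecting terms (coefficients in siemens):
  0.01268·V_1 - 0.003333·V_2 = 0.003846
  0.1994·V_2 - 0.003333·V_1 = 0
Determinant D = (0.01268)(0.1994) - (-0.003333)(-0.003333) = 0.002518
V_1 = [(0.003846)(0.1994) - (-0.003333)(0)]/D = 0.3046 V
V_2 = [(0.01268)(0) - (0.003846)(-0.003333)]/D = 0.005092 V
V_th = V_2 - V_3 = 0.005092 - 0 = 0.005092 V
Step 2 — R_th: zero the source — replace V1 by a short circuit (node 3 merges into node 0) — and find the resistance seen between A (node 2) and B (node 0).
Reduce the network between node 2 (A) and node 0 (B) by series/parallel combination:
  Rp1 = R1 ‖ R3 (parallel, both between nodes 0 and 1) = 1/(1/3900 + 1/110) = 107 Ω
  Rs1 = R2 + Rp1 (series, joined only at node 1) = 300 + 107 = 407 Ω
  Rp2 = R4 ‖ Rs1 (parallel, both between nodes 0 and 2) = 1/(1/5.1 + 1/407) = 5.037 Ω
R_th = 5.037 Ω

Final answer: V_th = 0.005092 V, R_th = 5.037 Ω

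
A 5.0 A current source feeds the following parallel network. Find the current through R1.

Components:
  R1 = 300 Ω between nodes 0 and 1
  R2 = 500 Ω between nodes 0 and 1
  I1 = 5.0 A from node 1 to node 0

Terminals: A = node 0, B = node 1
All resistors sit directly between nodes 0 and 1, so they are in parallel and share one voltage V; the full source current 5 A splits among them.
1/R_par = 1/300 + 1/500 = 0.005333 S  =>  R_par = 187.5 Ω
V = I × R_par = 5 × 187.5 = 937.5 V
I_R1 = V/R1 = 937.5/300 = 3.125 A

Final answer: 3.125 A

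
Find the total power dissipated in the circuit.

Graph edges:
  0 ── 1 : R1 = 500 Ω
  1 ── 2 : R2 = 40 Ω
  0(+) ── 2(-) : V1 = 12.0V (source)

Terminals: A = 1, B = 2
Nodal analysis, taking node 2 as the 0 V reference.
Source V1 fixes V_0 = 12 V.
KCL at each unknown node (sum of currents leaving = 0; resistances in Ω):
  Node 1: (V_1 - 12)/500 + (V_1 - 0)/40 = 0
Collecting terms: 0.027 × V_1 = 0.024  =>  V_1 = 0.8889 V
Power in each resistor, P = (ΔV)²/R:
  P_R1 = (12 - 0.8889)²/500 = 0.2469 W
  P_R2 = (0.8889 - 0)²/40 = 0.01975 W
P_total = P_R1 + P_R2 = 0.2667 W

Final answer: 0.2667 W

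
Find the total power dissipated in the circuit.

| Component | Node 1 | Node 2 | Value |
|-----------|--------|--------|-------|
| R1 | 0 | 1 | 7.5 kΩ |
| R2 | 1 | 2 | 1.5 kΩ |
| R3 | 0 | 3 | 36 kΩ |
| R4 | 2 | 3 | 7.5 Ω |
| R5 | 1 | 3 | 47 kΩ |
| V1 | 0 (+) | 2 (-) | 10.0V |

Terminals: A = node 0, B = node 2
Nodal analysis, taking node 2 as the 0 V reference.
Source V1 fixes V_0 = 10 V.
KCL at each unknown node (sum of currents leaving = 0; resistances in Ω):
  Node 1: (V_1 - 10)/7500 + (V_1 - 0)/1500 + (V_1 - V_3)/47000 = 0
  Node 3: (V_3 - 10)/36000 + (V_3 - 0)/7.5 + (V_3 - V_1)/47000 = 0
Collecting terms (coefficients in siemens):
  0.0008213·V_1 - 0.00002128·V_3 = 0.001333
  0.1334·V_3 - 0.00002128·V_1 = 0.0002778
Determinant D = (0.0008213)(0.1334) - (-0.00002128)(-0.00002128) = 0.0001095
V_1 = [(0.001333)(0.1334) - (-0.00002128)(0.0002778)]/D = 1.624 V
V_3 = [(0.0008213)(0.0002778) - (0.001333)(-0.00002128)]/D = 0.002342 V
Power in each resistor, P = (ΔV)²/R:
  P_R1 = (10 - 1.624)²/7500 = 0.009355 W
  P_R2 = (1.624 - 0)²/1500 = 0.001757 W
  P_R3 = (10 - 0.002342)²/36000 = 0.002776 W
  P_R4 = (0 - 0.002342)²/7.5 = 0.000000731 W
  P_R5 = (1.624 - 0.002342)²/47000 = 0.00005592 W
P_total = P_R1 + P_R2 + P_R3 + P_R4 + P_R5 = 0.01395 W

Final answer: 0.01395 W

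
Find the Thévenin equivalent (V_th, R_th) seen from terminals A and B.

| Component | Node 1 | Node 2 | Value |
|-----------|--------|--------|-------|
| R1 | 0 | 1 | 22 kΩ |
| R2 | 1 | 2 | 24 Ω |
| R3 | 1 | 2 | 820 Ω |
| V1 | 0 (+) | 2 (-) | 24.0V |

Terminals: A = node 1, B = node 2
Step 1 — V_th is the open-circuit voltage V_A - V_B (nothing connected across the terminals).
Nodal analysis, taking node 2 as the 0 V reference.
Source V1 fixes V_0 = 24 V.
KCL at each unknown node (sum of currents leaving = 0; resistances in Ω):
  Node 1: (V_1 - 24)/22000 + (V_1 - 0)/24 + (V_1 - 0)/820 = 0
Collecting terms: 0.04293 × V_1 = 0.001091  =>  V_1 = 0.02541 V
V_th = V_1 - V_2 = 0.02541 - 0 = 0.02541 V
Step 2 — R_th: zero the source — replace V1 by a short circuit (node 2 merges into node 0) — and find the resistance seen between A (node 1) and B (node 0).
Reduce the network between node 1 (A) and node 0 (B) by series/parallel combination:
  Rp1 = R1 ‖ R2 ‖ R3 (parallel, all between nodes 0 and 1) = 1/(1/22000 + 1/24 + 1/820) = 23.29 Ω
R_th = 23.29 Ω

Final answer: V_th = 0.02541 V, R_th = 23.29 Ω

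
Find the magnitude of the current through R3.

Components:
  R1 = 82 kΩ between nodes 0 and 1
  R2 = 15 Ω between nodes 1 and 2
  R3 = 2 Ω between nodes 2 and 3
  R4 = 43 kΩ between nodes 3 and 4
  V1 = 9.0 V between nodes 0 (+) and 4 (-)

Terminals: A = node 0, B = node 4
Nodal analysis, taking node 4 as the 0 V reference.
Source V1 fixes V_0 = 9 V.
KCL at each unknown node (sum of currents leaving = 0; resistances in Ω):
  Node 1: (V_1 - 9)/82000 + (V_1 - V_2)/15 = 0
  Node 2: (V_2 - V_1)/15 + (V_2 - V_3)/2 = 0
  Node 3: (V_3 - V_2)/2 + (V_3 - 0)/43000 = 0
Collecting terms (coefficients in siemens):
  0.06668·V_1 - 0.06667·V_2 = 0.0001098
  0.5667·V_2 - 0.06667·V_1 - 0.5·V_3 = 0
  0.5·V_3 - 0.5·V_2 = 0
Solving these 3 simultaneous equations (Gaussian elimination) gives:
  V_1 = 3.097 V, V_2 = 3.096 V, V_3 = 3.096 V
I_R3 = (V_2 - V_3)/R3 = (3.096 - 3.096)/2 = 0.00007199 A
|I_R3| = 0.00007199 A

Final answer: |I_R3| = 7.199e-05 A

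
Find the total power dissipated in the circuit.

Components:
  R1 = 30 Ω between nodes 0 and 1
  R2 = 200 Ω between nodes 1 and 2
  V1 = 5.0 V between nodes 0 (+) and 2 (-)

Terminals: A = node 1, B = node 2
Nodal analysis, taking node 2 as the 0 V reference.
Source V1 fixes V_0 = 5 V.
KCL at each unknown node (sum of currents leaving = 0; resistances in Ω):
  Node 1: (V_1 - 5)/30 + (V_1 - 0)/200 = 0
Collecting terms: 0.03833 × V_1 = 0.1667  =>  V_1 = 4.348 V
Power in each resistor, P = (ΔV)²/R:
  P_R1 = (5 - 4.348)²/30 = 0.01418 W
  P_R2 = (4.348 - 0)²/200 = 0.09452 W
P_total = P_R1 + P_R2 = 0.1087 W

Final answer: 0.1087 W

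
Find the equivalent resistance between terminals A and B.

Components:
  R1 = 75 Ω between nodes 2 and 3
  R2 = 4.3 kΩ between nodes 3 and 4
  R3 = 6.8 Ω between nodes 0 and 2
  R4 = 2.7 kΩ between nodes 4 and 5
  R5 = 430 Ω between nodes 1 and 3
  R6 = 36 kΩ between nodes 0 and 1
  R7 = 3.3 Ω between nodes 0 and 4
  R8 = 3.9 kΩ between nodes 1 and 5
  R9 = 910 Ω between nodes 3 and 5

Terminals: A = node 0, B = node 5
The network is not a plain series/parallel combination. Inject a 1 A test current into terminal A (node 0) and return it from terminal B (node 5); then R_eq = V_A / (1 A).
Nodal analysis, taking node 5 as the 0 V reference.
Current source I_test pushes 1 A into node 0 and draws it out of node 5.
KCL at each unknown node (sum of currents leaving = 0; resistances in Ω):
  Node 0: (V_0 - V_2)/6.8 + (V_0 - V_1)/36000 + (V_0 - V_4)/3.3 - 1 = 0
  Node 1: (V_1 - V_0)/36000 + (V_1 - V_3)/430 + (V_1 - 0)/3900 = 0
  Node 2: (V_2 - V_0)/6.8 + (V_2 - V_3)/75 = 0
  Node 3: (V_3 - V_1)/430 + (V_3 - V_2)/75 + (V_3 - V_4)/4300 + (V_3 - 0)/910 = 0
  Node 4: (V_4 - V_0)/3.3 + (V_4 - V_3)/4300 + (V_4 - 0)/2700 = 0
Collecting terms (coefficients in siemens):
  0.4501·V_0 - 0.00002778·V_1 - 0.1471·V_2 - 0.303·V_4 = 1
  0.00261·V_1 - 0.00002778·V_0 - 0.002326·V_3 = 0
  0.1604·V_2 - 0.1471·V_0 - 0.01333·V_3 = 0
  0.01699·V_3 - 0.002326·V_1 - 0.01333·V_2 - 0.0002326·V_4 = 0
  0.3036·V_4 - 0.303·V_0 - 0.0002326·V_3 = 0
Solving these 5 simultaneous equations (Gaussian elimination) gives:
  V_0 = 636 V, V_1 = 519 V, V_2 = 630.9 V, V_3 = 574.8 V
  V_4 = 635.2 V
R_eq = V_0 / 1 A = 636 Ω

Final answer: 636 Ω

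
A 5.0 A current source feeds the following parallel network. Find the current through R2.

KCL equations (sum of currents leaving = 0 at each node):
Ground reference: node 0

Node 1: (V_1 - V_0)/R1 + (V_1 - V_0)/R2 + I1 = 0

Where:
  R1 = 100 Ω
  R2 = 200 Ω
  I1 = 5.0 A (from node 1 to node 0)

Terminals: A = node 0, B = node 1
All resistors sit directly between nodes 0 and 1, so they are in parallel and share one voltage V; the full source current 5 A splits among them.
1/R_par = 1/100 + 1/200 = 0.015 S  =>  R_par = 66.67 Ω
V = I × R_par = 5 × 66.67 = 333.3 V
I_R2 = V/R2 = 333.3/200 = 1.667 A

Final answer: 1.667 A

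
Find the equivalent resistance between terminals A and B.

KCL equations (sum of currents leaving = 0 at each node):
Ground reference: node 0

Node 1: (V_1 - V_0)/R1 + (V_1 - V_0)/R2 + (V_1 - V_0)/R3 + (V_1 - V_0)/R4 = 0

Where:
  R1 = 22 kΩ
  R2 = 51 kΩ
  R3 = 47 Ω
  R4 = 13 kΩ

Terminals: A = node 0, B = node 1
Reduce the network between node 0 (A) and node 1 (B) by series/parallel combination:
  Rp1 = R1 ‖ R2 ‖ R3 ‖ R4 (parallel, all between nodes 0 and 1) = 1/(1/22000 + 1/51000 + 1/47 + 1/13000) = 46.69 Ω
R_eq = 46.69 Ω

Final answer: 46.69 Ω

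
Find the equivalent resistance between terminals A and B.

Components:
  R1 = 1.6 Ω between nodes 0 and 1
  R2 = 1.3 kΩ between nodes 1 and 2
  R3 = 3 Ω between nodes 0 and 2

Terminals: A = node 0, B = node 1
Reduce the network between node 0 (A) and node 1 (B) by series/parallel combination:
  Rs1 = R3 + R2 (series, joined only at node 2) = 3 + 1300 = 1303 Ω
  Rp1 = R1 ‖ Rs1 (parallel, both between nodes 0 and 1) = 1/(1/1.6 + 1/1303) = 1.598 Ω
R_eq = 1.598 Ω

Final answer: 1.598 Ω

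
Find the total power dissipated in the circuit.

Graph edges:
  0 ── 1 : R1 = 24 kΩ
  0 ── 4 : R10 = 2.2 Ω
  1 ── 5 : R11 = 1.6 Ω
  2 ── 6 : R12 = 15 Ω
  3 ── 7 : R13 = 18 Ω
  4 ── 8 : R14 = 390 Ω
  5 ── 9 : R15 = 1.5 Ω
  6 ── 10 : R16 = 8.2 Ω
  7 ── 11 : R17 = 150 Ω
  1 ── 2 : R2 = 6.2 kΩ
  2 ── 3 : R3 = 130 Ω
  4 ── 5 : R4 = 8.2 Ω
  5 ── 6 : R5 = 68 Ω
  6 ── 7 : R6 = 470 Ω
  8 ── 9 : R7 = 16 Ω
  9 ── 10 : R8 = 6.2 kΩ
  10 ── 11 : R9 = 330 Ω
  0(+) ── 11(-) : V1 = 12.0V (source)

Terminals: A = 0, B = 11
Nodal analysis, taking node 11 as the 0 V reference.
Source V1 fixes V_0 = 12 V.
KCL at each unknown node (sum of currents leaving = 0; resistances in Ω):
  Node 1: (V_1 - 12)/24000 + (V_1 - V_2)/6200 + (V_1 - V_5)/1.6 = 0
  Node 2: (V_2 - V_1)/6200 + (V_2 - V_3)/130 + (V_2 - V_6)/15 = 0
  Node 3: (V_3 - V_2)/130 + (V_3 - V_7)/18 = 0
  Node 4: (V_4 - V_5)/8.2 + (V_4 - 12)/2.2 + (V_4 - V_8)/390 = 0
  Node 5: (V_5 - V_4)/8.2 + (V_5 - V_6)/68 + (V_5 - V_1)/1.6 + (V_5 - V_9)/1.5 = 0
  Node 6: (V_6 - V_5)/68 + (V_6 - V_7)/470 + (V_6 - V_2)/15 + (V_6 - V_10)/8.2 = 0
  Node 7: (V_7 - V_6)/470 + (V_7 - V_3)/18 + (V_7 - 0)/150 = 0
  Node 8: (V_8 - V_9)/16 + (V_8 - V_4)/390 = 0
  Node 9: (V_9 - V_8)/16 + (V_9 - V_10)/6200 + (V_9 - V_5)/1.5 = 0
  Node 10: (V_10 - V_9)/6200 + (V_10 - 0)/330 + (V_10 - V_6)/8.2 = 0
Collecting terms (coefficients in siemens):
  0.6252·V_1 - 0.0001613·V_2 - 0.625·V_5 = 0.0005
  0.07452·V_2 - 0.0001613·V_1 - 0.007692·V_3 - 0.06667·V_6 = 0
  0.06325·V_3 - 0.007692·V_2 - 0.05556·V_7 = 0
  0.5791·V_4 - 0.122·V_5 - 0.002564·V_8 = 5.455
  1.428·V_5 - 0.625·V_1 - 0.122·V_4 - 0.01471·V_6 - 0.6667·V_9 = 0
  0.2055·V_6 - 0.06667·V_2 - 0.01471·V_5 - 0.002128·V_7 - 0.122·V_10 = 0
  0.06435·V_7 - 0.05556·V_3 - 0.002128·V_6 = 0
  0.06506·V_8 - 0.002564·V_4 - 0.0625·V_9 = 0
  0.7293·V_9 - 0.6667·V_5 - 0.0625·V_8 - 0.0001613·V_10 = 0
  0.1251·V_10 - 0.122·V_6 - 0.0001613·V_9 = 0
Solving these 10 simultaneous equations (Gaussian elimination) gives:
  V_1 = 11.46 V, V_2 = 7.629 V, V_3 = 4.795 V, V_4 = 11.88 V
  V_5 = 11.46 V, V_6 = 7.947 V, V_7 = 4.402 V, V_8 = 11.48 V
  V_9 = 11.46 V, V_10 = 7.759 V
Power in each resistor, P = (ΔV)²/R:
  P_R1 = (12 - 11.46)²/24000 = 0.00001224 W
  P_R2 = (11.46 - 7.629)²/6200 = 0.002364 W
  P_R3 = (7.629 - 4.795)²/130 = 0.06181 W
  P_R4 = (11.88 - 11.46)²/8.2 = 0.022 W
  P_R5 = (11.46 - 7.947)²/68 = 0.1814 W
  P_R6 = (7.947 - 4.402)²/470 = 0.02674 W
  P_R7 = (11.48 - 11.46)²/16 = 0.00001745 W
  P_R8 = (11.46 - 7.759)²/6200 = 0.002209 W
  P_R9 = (7.759 - 0)²/330 = 0.1824 W
  P_R10 = (12 - 11.88)²/2.2 = 0.006142 W
  P_R11 = (11.46 - 11.46)²/1.6 = 0.0000005664 W
  P_R12 = (7.629 - 7.947)²/15 = 0.006734 W
  P_R13 = (4.795 - 4.402)²/18 = 0.008558 W
  P_R14 = (11.88 - 11.48)²/390 = 0.0004254 W
  P_R15 = (11.46 - 11.46)²/1.5 = 0.0000003005 W
  P_R16 = (7.947 - 7.759)²/8.2 = 0.004306 W
  P_R17 = (4.402 - 0)²/150 = 0.1292 W
P_total = P_R1 + P_R2 + P_R3 + P_R4 + P_R5 + P_R6 + P_R7 + P_R8 + P_R9 + P_R10 + P_R11 + P_R12 + P_R13 + P_R14 + P_R15 + P_R16 + P_R17 = 0.6343 W

Final answer: 0.6343 W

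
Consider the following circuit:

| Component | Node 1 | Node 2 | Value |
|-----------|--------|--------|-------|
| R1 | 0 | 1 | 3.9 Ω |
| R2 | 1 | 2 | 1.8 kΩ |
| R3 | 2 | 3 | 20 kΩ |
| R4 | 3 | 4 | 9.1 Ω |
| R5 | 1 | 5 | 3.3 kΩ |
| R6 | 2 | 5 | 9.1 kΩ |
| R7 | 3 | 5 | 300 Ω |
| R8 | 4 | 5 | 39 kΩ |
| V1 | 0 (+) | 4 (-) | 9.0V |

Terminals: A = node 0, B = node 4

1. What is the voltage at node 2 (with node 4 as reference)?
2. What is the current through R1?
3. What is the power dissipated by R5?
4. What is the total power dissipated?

Nodal analysis, taking node 4 as the 0 V reference.
Source V1 fixes V_0 = 9 V.
KCL at each unknown node (sum of currents leaving = 0; resistances in Ω):
  Node 1: (V_1 - 9)/3.9 + (V_1 - V_2)/1800 + (V_1 - V_5)/3300 = 0
  Node 2: (V_2 - V_1)/1800 + (V_2 - V_3)/20000 + (V_2 - V_5)/9100 = 0
  Node 3: (V_3 - V_2)/20000 + (V_3 - 0)/9.1 + (V_3 - V_5)/300 = 0
  Node 5: (V_5 - V_1)/3300 + (V_5 - V_2)/9100 + (V_5 - V_3)/300 + (V_5 - 0)/39000 = 0
Collecting terms (coefficients in siemens):
  0.2573·V_1 - 0.0005556·V_2 - 0.000303·V_5 = 2.308
  0.0007154·V_2 - 0.0005556·V_1 - 0.00005·V_3 - 0.0001099·V_5 = 0
  0.1133·V_3 - 0.00005·V_2 - 0.003333·V_5 = 0
  0.003772·V_5 - 0.000303·V_1 - 0.0001099·V_2 - 0.003333·V_3 = 0
Solving these 4 simultaneous equations (Gaussian elimination) gives:
  V_1 = 8.986 V, V_2 = 7.127 V, V_3 = 0.03132 V, V_5 = 0.9573 V
Part 1:
  Read off the nodal solution: V_2 = 7.127 V
Part 2:
  I_R1 = (V_0 - V_1)/R1 = (9 - 8.986)/3.9 = 0.003466 A
  Magnitude: I_R1 = 0.003466 A
Part 3:
  I_R5 = (V_1 - V_5)/R5 = (8.986 - 0.9573)/3300 = 0.002433 A
  P_R5 = I_R5² × R5 = (0.002433)² × 3300 = 0.01954 W
Part 4:
  Power in each resistor, P = (ΔV)²/R:
    P_R1 = (9 - 8.986)²/3.9 = 0.00004685 W
    P_R2 = (8.986 - 7.127)²/1800 = 0.00192 W
    P_R3 = (7.127 - 0.03132)²/20000 = 0.002518 W
    P_R4 = (0.03132 - 0)²/9.1 = 0.0001078 W
    P_R5 = (8.986 - 0.9573)²/3300 = 0.01954 W
    P_R6 = (7.127 - 0.9573)²/9100 = 0.004184 W
    P_R7 = (0.03132 - 0.9573)²/300 = 0.002858 W
    P_R8 = (0 - 0.9573)²/39000 = 0.0000235 W
  P_total = P_R1 + P_R2 + P_R3 + P_R4 + P_R5 + P_R6 + P_R7 + P_R8 = 0.03119 W

Final answers:
1. V_2 = 7.127 V
2. I_R1 = 0.003466 A
3. P_R5 = 0.01954 W
4. P_total = 0.03119 W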